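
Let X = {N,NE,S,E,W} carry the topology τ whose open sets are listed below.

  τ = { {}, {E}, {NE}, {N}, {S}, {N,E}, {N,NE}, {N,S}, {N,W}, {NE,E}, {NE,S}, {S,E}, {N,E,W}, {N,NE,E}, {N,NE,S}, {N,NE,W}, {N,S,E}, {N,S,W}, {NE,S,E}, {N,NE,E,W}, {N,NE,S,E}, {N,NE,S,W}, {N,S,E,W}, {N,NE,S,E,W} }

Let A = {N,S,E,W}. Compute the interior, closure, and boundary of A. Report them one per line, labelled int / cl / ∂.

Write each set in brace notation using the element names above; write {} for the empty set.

open subsets of A: {}, {N}, {S}, {E}, {S,E}, {N,S}, {N,E}, {N,W}, {N,S,W}, {N,S,E}, {N,E,W}, {N,S,E,W}; so int(A) = {N,S,E,W}
closure: X∖int(X∖A) = X∖{NE} = {N,S,E,W}
∂A = {N,S,E,W} minus {N,S,E,W} = {}

int(A) = {N,S,E,W}
cl(A)  = {N,S,E,W}
∂A     = {}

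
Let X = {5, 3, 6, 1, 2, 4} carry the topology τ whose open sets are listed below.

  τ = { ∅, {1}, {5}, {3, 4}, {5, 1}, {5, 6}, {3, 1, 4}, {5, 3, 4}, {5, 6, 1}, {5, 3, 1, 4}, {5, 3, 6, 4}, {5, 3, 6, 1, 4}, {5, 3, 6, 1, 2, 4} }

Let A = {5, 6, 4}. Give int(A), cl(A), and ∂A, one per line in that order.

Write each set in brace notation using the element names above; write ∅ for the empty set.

int(A) = {5, 6}
cl(A)  = {5, 3, 6, 2, 4}
∂A     = {3, 2, 4}

opens ⊆ A: ∅, {5}, {5, 6}; union → int = {5, 6}
complement {3, 1, 2}; its interior {1}; cl(A) = X∖{1} = {5, 3, 6, 2, 4}
boundary = {5, 3, 6, 2, 4} ∖ {5, 6} = {3, 2, 4}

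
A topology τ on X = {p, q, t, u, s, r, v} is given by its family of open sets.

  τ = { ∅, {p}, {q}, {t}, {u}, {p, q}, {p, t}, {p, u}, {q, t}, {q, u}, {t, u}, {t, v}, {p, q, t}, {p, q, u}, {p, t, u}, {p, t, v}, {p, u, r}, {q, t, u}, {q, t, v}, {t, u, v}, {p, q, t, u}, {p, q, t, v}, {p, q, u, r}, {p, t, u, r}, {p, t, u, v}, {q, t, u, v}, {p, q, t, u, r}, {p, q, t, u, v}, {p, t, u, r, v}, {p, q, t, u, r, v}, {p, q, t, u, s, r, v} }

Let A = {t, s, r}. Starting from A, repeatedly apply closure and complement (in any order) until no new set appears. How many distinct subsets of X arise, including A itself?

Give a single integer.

10

closure: X∖int(X∖A) = X∖{p, q, u} = {t, s, r, v}
Let k=closure and c=complement:
  1. A     = {t, s, r}
  2. kA    = {t, s, r, v}
  3. cA    = {p, q, u, v}
  4. ckA   = {p, q, u}
  5. kcA   = {p, q, u, s, r, v}
  6. kckA  = {p, q, u, s, r}
  7. ckcA  = {t}
  8. ckckA = {t, v}
  9. kckcA = {t, s, v}
  10. ckckcA = {p, q, u, r}
— saturated at 10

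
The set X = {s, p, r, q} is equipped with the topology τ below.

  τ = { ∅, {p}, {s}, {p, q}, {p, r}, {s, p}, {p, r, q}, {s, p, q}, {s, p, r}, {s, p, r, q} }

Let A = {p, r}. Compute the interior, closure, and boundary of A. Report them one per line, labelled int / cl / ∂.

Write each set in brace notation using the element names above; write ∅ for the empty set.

int(A) = {p, r}
cl(A)  = {p, r, q}
∂A     = {q}

U open, U⊆A: ∅, {p}, {p, r}. int(A) = ⋃ = {p, r}
X∖A={s, q}, int(X∖A)={s}, hence cl(A)={p, r, q}
∂A: remove int from cl → {q}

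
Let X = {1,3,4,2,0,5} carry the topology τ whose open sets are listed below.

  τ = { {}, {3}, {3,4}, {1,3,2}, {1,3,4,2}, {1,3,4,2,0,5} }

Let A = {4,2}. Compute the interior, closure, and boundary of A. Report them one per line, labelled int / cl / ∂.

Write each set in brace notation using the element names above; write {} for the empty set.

open subsets of A: {}; so int(A) = {}
closure: X∖int(X∖A) = X∖{3} = {1,4,2,0,5}
∂A = {1,4,2,0,5} minus {} = {1,4,2,0,5}

int(A) = {}
cl(A)  = {1,4,2,0,5}
∂A     = {1,4,2,0,5}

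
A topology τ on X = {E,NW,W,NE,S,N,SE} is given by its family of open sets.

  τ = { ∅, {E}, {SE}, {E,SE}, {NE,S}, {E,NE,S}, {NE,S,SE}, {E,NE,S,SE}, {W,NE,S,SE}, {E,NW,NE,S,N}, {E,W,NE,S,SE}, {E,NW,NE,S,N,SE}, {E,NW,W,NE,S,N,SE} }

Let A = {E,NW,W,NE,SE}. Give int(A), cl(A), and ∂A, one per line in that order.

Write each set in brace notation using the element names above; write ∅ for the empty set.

int(A) = {E,SE}
cl(A)  = {E,NW,W,NE,S,N,SE}
∂A     = {NW,W,NE,S,N}

U open, U⊆A: ∅, {E}, {SE}, {E,SE}. int(A) = ⋃ = {E,SE}
X∖A={S,N}, int(X∖A)=∅, hence cl(A)={E,NW,W,NE,S,N,SE}
∂A: remove int from cl → {NW,W,NE,S,N}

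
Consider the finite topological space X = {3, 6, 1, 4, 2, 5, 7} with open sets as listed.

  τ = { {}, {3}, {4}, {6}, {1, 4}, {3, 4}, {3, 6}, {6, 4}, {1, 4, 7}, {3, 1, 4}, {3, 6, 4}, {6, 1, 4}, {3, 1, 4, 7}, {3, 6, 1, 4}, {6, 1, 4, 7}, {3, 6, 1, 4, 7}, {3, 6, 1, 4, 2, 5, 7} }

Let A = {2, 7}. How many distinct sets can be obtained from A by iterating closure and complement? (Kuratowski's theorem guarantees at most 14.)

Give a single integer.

X∖A={3, 6, 1, 4, 5}, int(X∖A)={3, 6, 1, 4}, hence cl(A)={2, 5, 7}
Orbit (k=closure, c=complement):
  1. A     = {2, 7}
  2. kA    = {2, 5, 7}
  3. cA    = {3, 6, 1, 4, 5}
  4. ckA   = {3, 6, 1, 4}
  5. kcA   = {3, 6, 1, 4, 2, 5, 7}
  6. ckcA  = {}
(closed under both — stop)

6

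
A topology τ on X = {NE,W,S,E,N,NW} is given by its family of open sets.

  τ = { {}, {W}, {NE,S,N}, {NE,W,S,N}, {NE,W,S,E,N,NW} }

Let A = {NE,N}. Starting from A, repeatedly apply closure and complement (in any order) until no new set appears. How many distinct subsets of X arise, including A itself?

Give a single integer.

8

closure: X∖int(X∖A) = X∖{W} = {NE,S,E,N,NW}
Let k=closure and c=complement:
  1. A     = {NE,N}
  2. kA    = {NE,S,E,N,NW}
  3. cA    = {W,S,E,NW}
  4. ckA   = {W}
  5. kcA   = {NE,W,S,E,N,NW}
  6. kckA  = {W,E,NW}
  7. ckcA  = {}
  8. ckckA = {NE,S,N}
— saturated at 8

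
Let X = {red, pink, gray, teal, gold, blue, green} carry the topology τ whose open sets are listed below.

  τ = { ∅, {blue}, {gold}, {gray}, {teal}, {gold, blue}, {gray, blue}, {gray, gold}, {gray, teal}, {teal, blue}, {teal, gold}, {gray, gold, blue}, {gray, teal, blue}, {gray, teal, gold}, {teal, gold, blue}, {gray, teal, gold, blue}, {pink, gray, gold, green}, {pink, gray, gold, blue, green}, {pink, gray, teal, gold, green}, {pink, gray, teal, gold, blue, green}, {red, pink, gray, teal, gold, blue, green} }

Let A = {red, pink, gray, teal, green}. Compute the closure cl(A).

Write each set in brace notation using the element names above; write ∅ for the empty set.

cl via duality: int({gold, blue}) = {gold, blue}, so X∖{gold, blue} = {red, pink, gray, teal, green}

{red, pink, gray, teal, green}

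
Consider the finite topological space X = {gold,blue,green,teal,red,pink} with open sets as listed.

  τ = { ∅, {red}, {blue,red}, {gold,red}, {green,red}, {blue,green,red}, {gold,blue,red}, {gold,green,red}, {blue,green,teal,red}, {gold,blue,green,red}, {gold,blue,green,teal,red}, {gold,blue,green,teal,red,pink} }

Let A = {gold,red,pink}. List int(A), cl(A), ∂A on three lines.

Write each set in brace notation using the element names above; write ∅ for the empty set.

interior: largest open inside A is {gold,red} (from ∅, {red}, {gold,red})
cl via duality: int({blue,green,teal}) = ∅, so X∖∅ = {gold,blue,green,teal,red,pink}
cl∖int = {blue,green,teal,pink}

int(A) = {gold,red}
cl(A)  = {gold,blue,green,teal,red,pink}
∂A     = {blue,green,teal,pink}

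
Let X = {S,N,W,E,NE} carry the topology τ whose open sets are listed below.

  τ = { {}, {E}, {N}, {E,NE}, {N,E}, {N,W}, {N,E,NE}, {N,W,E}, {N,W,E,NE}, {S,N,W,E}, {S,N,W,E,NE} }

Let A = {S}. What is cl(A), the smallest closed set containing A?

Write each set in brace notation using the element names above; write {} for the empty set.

{S}

closure: X∖int(X∖A) = X∖{N,W,E,NE} = {S}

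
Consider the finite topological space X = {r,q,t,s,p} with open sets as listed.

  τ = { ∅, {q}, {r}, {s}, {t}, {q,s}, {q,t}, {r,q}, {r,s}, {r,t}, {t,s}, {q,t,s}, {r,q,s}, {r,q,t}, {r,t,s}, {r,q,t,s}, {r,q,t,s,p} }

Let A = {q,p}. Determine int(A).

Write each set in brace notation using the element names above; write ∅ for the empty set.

interior: largest open inside A is {q} (from ∅, {q})

{q}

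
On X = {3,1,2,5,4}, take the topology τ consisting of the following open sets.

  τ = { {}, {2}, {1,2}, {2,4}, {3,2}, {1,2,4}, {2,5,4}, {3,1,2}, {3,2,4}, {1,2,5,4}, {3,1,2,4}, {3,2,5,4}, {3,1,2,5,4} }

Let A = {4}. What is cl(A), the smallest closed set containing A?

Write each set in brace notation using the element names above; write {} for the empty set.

cl via duality: int({3,1,2,5}) = {3,1,2}, so X∖{3,1,2} = {5,4}

{5,4}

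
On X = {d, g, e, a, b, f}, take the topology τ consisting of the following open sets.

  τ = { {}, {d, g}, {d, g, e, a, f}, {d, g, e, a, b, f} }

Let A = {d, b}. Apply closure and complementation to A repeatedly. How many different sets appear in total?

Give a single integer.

complement {g, e, a, f}; its interior {}; cl(A) = X∖{} = {d, g, e, a, b, f}
With k = closure, c = complement:
  1. A     = {d, b}
  2. kA    = {d, g, e, a, b, f}
  3. cA    = {g, e, a, f}
  4. ckA   = {}
k, c of each give nothing new

4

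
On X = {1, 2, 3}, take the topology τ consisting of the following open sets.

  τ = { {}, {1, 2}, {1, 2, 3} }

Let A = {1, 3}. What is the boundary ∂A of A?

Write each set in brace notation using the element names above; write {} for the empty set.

{1, 2, 3}

U open, U⊆A: {}. int(A) = ⋃ = {}
X∖A={2}, int(X∖A)={}, hence cl(A)={1, 2, 3}
∂A: remove int from cl → {1, 2, 3}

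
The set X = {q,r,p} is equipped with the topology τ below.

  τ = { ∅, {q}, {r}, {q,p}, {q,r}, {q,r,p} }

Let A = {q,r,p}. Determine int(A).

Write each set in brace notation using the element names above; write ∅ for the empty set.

{q,r,p}

interior: largest open inside A is {q,r,p} (from ∅, {q}, {r}, {q,r}, {q,p}, {q,r,p})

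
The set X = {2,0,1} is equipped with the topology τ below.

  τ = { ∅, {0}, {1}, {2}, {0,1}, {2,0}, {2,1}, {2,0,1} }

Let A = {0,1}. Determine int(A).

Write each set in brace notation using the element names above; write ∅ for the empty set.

U open, U⊆A: ∅, {0}, {1}, {0,1}. int(A) = ⋃ = {0,1}

{0,1}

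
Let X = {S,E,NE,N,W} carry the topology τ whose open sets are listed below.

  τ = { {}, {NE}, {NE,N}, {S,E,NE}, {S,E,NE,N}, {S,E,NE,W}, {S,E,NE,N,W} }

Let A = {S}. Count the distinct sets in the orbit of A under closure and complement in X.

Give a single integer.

complement {E,NE,N,W}; its interior {NE,N}; cl(A) = X∖{NE,N} = {S,E,W}
With k = closure, c = complement:
  1. A     = {S}
  2. kA    = {S,E,W}
  3. cA    = {E,NE,N,W}
  4. ckA   = {NE,N}
  5. kcA   = {S,E,NE,N,W}
  6. ckcA  = {}
k, c of each give nothing new

6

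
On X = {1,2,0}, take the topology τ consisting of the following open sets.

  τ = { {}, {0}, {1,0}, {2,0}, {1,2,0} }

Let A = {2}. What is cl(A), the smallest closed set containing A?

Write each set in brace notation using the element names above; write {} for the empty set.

cl via duality: int({1,0}) = {1,0}, so X∖{1,0} = {2}

{2}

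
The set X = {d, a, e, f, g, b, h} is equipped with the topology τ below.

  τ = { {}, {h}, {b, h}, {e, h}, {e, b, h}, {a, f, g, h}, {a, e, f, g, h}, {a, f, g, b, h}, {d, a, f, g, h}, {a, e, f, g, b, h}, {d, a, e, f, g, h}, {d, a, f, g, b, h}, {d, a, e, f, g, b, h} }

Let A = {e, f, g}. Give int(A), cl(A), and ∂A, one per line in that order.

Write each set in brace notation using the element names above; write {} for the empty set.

interior: largest open inside A is {} (from {})
cl via duality: int({d, a, b, h}) = {b, h}, so X∖{b, h} = {d, a, e, f, g}
cl∖int = {d, a, e, f, g}

int(A) = {}
cl(A)  = {d, a, e, f, g}
∂A     = {d, a, e, f, g}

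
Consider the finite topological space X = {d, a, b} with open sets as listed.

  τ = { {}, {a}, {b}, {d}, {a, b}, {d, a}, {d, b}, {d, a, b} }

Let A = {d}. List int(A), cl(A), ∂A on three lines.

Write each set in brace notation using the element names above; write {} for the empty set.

U open, U⊆A: {}, {d}. int(A) = ⋃ = {d}
X∖A={a, b}, int(X∖A)={a, b}, hence cl(A)={d}
∂A: remove int from cl → {}

int(A) = {d}
cl(A)  = {d}
∂A     = {}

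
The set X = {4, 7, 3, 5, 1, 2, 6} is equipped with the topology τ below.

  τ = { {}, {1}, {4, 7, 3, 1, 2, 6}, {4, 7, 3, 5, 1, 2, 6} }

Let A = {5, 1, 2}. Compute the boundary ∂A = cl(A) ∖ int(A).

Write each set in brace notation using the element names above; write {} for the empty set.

{4, 7, 3, 5, 2, 6}

open subsets of A: {}, {1}; so int(A) = {1}
closure: X∖int(X∖A) = X∖{} = {4, 7, 3, 5, 1, 2, 6}
∂A = {4, 7, 3, 5, 1, 2, 6} minus {1} = {4, 7, 3, 5, 2, 6}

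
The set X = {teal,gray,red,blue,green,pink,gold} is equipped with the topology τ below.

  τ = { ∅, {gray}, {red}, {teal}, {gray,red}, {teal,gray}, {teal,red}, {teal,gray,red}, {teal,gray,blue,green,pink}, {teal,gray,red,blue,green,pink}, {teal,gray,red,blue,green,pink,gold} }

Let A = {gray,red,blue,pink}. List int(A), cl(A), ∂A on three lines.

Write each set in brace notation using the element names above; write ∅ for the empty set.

int(A) = {gray,red}
cl(A)  = {gray,red,blue,green,pink,gold}
∂A     = {blue,green,pink,gold}

interior: largest open inside A is {gray,red} (from ∅, {red}, {gray}, {gray,red})
cl via duality: int({teal,green,gold}) = {teal}, so X∖{teal} = {gray,red,blue,green,pink,gold}
cl∖int = {blue,green,pink,gold}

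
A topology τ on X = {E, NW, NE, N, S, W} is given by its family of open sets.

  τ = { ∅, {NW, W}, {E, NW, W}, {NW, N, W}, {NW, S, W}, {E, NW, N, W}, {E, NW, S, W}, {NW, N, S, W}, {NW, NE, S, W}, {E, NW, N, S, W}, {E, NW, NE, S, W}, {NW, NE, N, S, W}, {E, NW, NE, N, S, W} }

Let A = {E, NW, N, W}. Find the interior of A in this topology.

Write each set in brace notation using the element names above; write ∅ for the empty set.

interior: largest open inside A is {E, NW, N, W} (from ∅, {NW, W}, {E, NW, W}, {NW, N, W}, {E, NW, N, W})

{E, NW, N, W}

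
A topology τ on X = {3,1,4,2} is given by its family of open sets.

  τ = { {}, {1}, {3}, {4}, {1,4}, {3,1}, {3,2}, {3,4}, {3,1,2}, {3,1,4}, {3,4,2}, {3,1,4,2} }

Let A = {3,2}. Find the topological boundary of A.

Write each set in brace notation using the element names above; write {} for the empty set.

opens ⊆ A: {}, {3}, {3,2}; union → int = {3,2}
complement {1,4}; its interior {1,4}; cl(A) = X∖{1,4} = {3,2}
boundary = {3,2} ∖ {3,2} = {}

{}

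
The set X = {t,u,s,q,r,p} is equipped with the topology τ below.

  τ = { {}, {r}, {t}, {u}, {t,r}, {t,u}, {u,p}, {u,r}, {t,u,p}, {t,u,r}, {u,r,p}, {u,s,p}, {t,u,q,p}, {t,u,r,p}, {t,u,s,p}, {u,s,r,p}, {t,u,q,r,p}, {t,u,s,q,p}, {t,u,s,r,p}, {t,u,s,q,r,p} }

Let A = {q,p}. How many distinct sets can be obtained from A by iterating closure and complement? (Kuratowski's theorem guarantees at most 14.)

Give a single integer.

closure: X∖int(X∖A) = X∖{t,u,r} = {s,q,p}
Let k=closure and c=complement:
  1. A     = {q,p}
  2. kA    = {s,q,p}
  3. cA    = {t,u,s,r}
  4. ckA   = {t,u,r}
  5. kcA   = {t,u,s,q,r,p}
  6. ckcA  = {}
— saturated at 6

6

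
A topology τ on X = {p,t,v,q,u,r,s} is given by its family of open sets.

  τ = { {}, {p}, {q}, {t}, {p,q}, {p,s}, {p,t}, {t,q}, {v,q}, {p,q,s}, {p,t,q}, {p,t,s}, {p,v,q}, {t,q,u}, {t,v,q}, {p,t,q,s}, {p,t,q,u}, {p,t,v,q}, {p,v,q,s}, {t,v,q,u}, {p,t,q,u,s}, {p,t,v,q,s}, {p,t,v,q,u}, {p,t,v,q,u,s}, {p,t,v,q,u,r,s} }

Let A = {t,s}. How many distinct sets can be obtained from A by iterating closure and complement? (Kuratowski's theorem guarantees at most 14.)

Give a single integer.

X∖A={p,v,q,u,r}, int(X∖A)={p,v,q}, hence cl(A)={t,u,r,s}
Orbit (k=closure, c=complement):
  1. A     = {t,s}
  2. kA    = {t,u,r,s}
  3. cA    = {p,v,q,u,r}
  4. ckA   = {p,v,q}
  5. kcA   = {p,v,q,u,r,s}
  6. ckcA  = {t}
  7. kckcA = {t,u,r}
  8. ckckcA = {p,v,q,s}
(closed under both — stop)

8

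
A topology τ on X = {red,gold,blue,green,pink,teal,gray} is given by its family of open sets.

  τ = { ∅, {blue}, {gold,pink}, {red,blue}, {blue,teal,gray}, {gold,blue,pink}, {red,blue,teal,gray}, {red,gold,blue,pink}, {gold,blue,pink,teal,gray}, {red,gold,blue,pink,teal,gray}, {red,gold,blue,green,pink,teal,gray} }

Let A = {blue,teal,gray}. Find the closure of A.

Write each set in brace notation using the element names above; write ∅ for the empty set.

{red,blue,green,teal,gray}

complement {red,gold,green,pink}; its interior {gold,pink}; cl(A) = X∖{gold,pink} = {red,blue,green,teal,gray}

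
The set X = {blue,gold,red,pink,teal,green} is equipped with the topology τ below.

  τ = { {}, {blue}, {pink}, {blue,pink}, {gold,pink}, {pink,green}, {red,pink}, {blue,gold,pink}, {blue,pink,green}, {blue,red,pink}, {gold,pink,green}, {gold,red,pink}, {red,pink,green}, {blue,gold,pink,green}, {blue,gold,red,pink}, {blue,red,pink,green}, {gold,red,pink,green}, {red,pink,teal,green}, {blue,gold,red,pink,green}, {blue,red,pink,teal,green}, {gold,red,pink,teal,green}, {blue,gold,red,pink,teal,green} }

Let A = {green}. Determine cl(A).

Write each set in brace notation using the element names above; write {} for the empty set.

complement {blue,gold,red,pink,teal}; its interior {blue,gold,red,pink}; cl(A) = X∖{blue,gold,red,pink} = {teal,green}

{teal,green}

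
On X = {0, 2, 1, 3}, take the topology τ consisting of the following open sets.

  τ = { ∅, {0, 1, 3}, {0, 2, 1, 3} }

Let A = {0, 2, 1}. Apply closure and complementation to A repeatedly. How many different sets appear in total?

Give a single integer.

4

complement {3}; its interior ∅; cl(A) = X∖∅ = {0, 2, 1, 3}
With k = closure, c = complement:
  1. A     = {0, 2, 1}
  2. kA    = {0, 2, 1, 3}
  3. cA    = {3}
  4. ckA   = ∅
k, c of each give nothing new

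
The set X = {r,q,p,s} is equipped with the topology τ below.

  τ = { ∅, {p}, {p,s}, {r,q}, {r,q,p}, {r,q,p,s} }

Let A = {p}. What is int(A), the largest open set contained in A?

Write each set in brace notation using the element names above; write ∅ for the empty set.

open subsets of A: ∅, {p}; so int(A) = {p}

{p}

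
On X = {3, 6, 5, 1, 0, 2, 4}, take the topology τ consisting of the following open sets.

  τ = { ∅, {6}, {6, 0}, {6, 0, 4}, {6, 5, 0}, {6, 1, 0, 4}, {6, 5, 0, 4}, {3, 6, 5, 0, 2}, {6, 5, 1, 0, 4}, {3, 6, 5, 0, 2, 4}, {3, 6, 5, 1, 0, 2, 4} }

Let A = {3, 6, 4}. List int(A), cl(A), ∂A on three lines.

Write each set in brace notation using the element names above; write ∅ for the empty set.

opens ⊆ A: ∅, {6}; union → int = {6}
complement {5, 1, 0, 2}; its interior ∅; cl(A) = X∖∅ = {3, 6, 5, 1, 0, 2, 4}
boundary = {3, 6, 5, 1, 0, 2, 4} ∖ {6} = {3, 5, 1, 0, 2, 4}

int(A) = {6}
cl(A)  = {3, 6, 5, 1, 0, 2, 4}
∂A     = {3, 5, 1, 0, 2, 4}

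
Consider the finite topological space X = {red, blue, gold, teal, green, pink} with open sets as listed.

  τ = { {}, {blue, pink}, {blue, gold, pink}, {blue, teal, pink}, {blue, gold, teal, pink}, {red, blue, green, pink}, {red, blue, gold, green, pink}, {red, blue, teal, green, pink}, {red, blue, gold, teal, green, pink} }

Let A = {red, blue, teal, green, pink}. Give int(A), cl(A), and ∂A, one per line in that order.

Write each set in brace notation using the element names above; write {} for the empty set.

U open, U⊆A: {}, {blue, pink}, {blue, teal, pink}, {red, blue, green, pink}, {red, blue, teal, green, pink}. int(A) = ⋃ = {red, blue, teal, green, pink}
X∖A={gold}, int(X∖A)={}, hence cl(A)={red, blue, gold, teal, green, pink}
∂A: remove int from cl → {gold}

int(A) = {red, blue, teal, green, pink}
cl(A)  = {red, blue, gold, teal, green, pink}
∂A     = {gold}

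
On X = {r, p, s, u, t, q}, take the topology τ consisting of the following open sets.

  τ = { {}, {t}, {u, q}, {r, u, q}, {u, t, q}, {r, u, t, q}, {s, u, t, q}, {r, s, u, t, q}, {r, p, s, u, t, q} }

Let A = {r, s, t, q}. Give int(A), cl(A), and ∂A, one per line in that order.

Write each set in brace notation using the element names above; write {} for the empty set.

int(A) = {t}
cl(A)  = {r, p, s, u, t, q}
∂A     = {r, p, s, u, q}

U open, U⊆A: {}, {t}. int(A) = ⋃ = {t}
X∖A={p, u}, int(X∖A)={}, hence cl(A)={r, p, s, u, t, q}
∂A: remove int from cl → {r, p, s, u, q}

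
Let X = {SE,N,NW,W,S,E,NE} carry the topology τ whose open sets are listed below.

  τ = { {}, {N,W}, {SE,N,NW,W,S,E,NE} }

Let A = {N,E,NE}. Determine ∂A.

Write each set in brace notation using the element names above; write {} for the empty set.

{SE,N,NW,W,S,E,NE}

opens ⊆ A: {}; union → int = {}
complement {SE,NW,W,S}; its interior {}; cl(A) = X∖{} = {SE,N,NW,W,S,E,NE}
boundary = {SE,N,NW,W,S,E,NE} ∖ {} = {SE,N,NW,W,S,E,NE}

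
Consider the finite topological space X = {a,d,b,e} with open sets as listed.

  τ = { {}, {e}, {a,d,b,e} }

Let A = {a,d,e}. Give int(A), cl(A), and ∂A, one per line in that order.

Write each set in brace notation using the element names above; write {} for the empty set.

int(A) = {e}
cl(A)  = {a,d,b,e}
∂A     = {a,d,b}

U open, U⊆A: {}, {e}. int(A) = ⋃ = {e}
X∖A={b}, int(X∖A)={}, hence cl(A)={a,d,b,e}
∂A: remove int from cl → {a,d,b}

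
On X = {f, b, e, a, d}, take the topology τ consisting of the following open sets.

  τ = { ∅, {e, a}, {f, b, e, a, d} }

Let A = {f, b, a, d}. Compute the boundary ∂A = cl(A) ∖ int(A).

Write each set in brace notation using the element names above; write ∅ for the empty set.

interior: largest open inside A is ∅ (from ∅)
cl via duality: int({e}) = ∅, so X∖∅ = {f, b, e, a, d}
cl∖int = {f, b, e, a, d}

{f, b, e, a, d}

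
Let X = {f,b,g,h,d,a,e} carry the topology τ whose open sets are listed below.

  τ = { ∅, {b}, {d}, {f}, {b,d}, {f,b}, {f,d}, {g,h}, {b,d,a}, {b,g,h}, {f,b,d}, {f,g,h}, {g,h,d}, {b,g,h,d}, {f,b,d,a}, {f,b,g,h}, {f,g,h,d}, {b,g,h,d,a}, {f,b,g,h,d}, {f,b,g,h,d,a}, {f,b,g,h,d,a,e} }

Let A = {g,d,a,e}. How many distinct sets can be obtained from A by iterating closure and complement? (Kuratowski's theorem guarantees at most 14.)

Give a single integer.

10

cl via duality: int({f,b,h}) = {f,b}, so X∖{f,b} = {g,h,d,a,e}
Write k for closure, c for complement:
  1. A     = {g,d,a,e}
  2. kA    = {g,h,d,a,e}
  3. cA    = {f,b,h}
  4. ckA   = {f,b}
  5. kcA   = {f,b,g,h,a,e}
  6. kckA  = {f,b,a,e}
  7. ckcA  = {d}
  8. ckckA = {g,h,d}
  9. kckcA = {d,a,e}
  10. ckckcA = {f,b,g,h}
applying k or c yields no new set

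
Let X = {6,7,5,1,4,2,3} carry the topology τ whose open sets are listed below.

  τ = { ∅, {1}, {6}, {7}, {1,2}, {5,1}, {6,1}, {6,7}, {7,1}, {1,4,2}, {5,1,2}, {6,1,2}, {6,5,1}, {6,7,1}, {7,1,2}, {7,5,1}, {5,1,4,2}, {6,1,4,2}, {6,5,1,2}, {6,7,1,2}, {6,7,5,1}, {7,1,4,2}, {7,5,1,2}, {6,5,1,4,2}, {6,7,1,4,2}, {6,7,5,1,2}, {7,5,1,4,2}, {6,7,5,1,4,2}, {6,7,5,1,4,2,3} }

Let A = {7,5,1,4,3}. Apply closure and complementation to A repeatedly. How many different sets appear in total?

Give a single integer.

8

cl via duality: int({6,2}) = {6}, so X∖{6} = {7,5,1,4,2,3}
Write k for closure, c for complement:
  1. A     = {7,5,1,4,3}
  2. kA    = {7,5,1,4,2,3}
  3. cA    = {6,2}
  4. ckA   = {6}
  5. kcA   = {6,4,2,3}
  6. kckA  = {6,3}
  7. ckcA  = {7,5,1}
  8. ckckA = {7,5,1,4,2}
applying k or c yields no new set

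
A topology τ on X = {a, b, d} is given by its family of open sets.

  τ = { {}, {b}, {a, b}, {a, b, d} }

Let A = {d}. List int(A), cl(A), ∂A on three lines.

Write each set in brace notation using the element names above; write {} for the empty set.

U open, U⊆A: {}. int(A) = ⋃ = {}
X∖A={a, b}, int(X∖A)={a, b}, hence cl(A)={d}
∂A: remove int from cl → {d}

int(A) = {}
cl(A)  = {d}
∂A     = {d}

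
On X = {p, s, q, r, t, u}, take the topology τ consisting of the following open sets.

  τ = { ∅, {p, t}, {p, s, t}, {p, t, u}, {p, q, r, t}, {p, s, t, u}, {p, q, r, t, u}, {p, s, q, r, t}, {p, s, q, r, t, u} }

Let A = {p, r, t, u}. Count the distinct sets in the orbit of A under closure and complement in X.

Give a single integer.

complement {s, q}; its interior ∅; cl(A) = X∖∅ = {p, s, q, r, t, u}
With k = closure, c = complement:
  1. A     = {p, r, t, u}
  2. kA    = {p, s, q, r, t, u}
  3. cA    = {s, q}
  4. ckA   = ∅
  5. kcA   = {s, q, r}
  6. ckcA  = {p, t, u}
k, c of each give nothing new

6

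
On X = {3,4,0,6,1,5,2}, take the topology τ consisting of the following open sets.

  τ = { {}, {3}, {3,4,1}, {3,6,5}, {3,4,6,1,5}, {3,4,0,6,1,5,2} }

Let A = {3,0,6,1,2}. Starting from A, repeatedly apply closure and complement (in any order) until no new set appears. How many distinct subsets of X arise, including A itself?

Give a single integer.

X∖A={4,5}, int(X∖A)={}, hence cl(A)={3,4,0,6,1,5,2}
Orbit (k=closure, c=complement):
  1. A     = {3,0,6,1,2}
  2. kA    = {3,4,0,6,1,5,2}
  3. cA    = {4,5}
  4. ckA   = {}
  5. kcA   = {4,0,6,1,5,2}
  6. ckcA  = {3}
(closed under both — stop)

6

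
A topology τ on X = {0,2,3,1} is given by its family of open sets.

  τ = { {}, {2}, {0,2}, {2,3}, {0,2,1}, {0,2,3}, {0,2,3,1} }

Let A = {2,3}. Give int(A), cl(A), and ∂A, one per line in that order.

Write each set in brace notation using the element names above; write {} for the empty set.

U open, U⊆A: {}, {2}, {2,3}. int(A) = ⋃ = {2,3}
X∖A={0,1}, int(X∖A)={}, hence cl(A)={0,2,3,1}
∂A: remove int from cl → {0,1}

int(A) = {2,3}
cl(A)  = {0,2,3,1}
∂A     = {0,1}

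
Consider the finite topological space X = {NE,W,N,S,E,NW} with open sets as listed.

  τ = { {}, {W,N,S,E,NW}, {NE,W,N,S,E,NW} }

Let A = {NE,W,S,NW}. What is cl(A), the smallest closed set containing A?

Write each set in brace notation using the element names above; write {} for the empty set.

{NE,W,N,S,E,NW}

cl via duality: int({N,E}) = {}, so X∖{} = {NE,W,N,S,E,NW}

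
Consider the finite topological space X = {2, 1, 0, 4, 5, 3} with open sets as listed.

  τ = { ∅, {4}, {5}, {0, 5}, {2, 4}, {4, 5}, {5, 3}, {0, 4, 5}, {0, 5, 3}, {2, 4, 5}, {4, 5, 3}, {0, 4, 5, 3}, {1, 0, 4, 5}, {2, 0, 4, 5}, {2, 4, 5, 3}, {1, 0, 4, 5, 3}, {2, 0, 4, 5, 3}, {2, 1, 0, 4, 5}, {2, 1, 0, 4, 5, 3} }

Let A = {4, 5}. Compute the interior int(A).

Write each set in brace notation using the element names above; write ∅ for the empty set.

{4, 5}

U open, U⊆A: ∅, {4}, {5}, {4, 5}. int(A) = ⋃ = {4, 5}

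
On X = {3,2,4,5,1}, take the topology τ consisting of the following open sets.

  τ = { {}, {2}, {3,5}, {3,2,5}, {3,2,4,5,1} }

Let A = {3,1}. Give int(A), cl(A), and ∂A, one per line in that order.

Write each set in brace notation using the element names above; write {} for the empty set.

U open, U⊆A: {}. int(A) = ⋃ = {}
X∖A={2,4,5}, int(X∖A)={2}, hence cl(A)={3,4,5,1}
∂A: remove int from cl → {3,4,5,1}

int(A) = {}
cl(A)  = {3,4,5,1}
∂A     = {3,4,5,1}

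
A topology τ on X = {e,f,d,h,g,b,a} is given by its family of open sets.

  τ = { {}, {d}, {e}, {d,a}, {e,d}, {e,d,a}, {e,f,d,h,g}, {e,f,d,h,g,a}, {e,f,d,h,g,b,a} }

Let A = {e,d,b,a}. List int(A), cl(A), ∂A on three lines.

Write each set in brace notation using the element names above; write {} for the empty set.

int(A) = {e,d,a}
cl(A)  = {e,f,d,h,g,b,a}
∂A     = {f,h,g,b}

open subsets of A: {}, {e}, {d}, {e,d}, {d,a}, {e,d,a}; so int(A) = {e,d,a}
closure: X∖int(X∖A) = X∖{} = {e,f,d,h,g,b,a}
∂A = {e,f,d,h,g,b,a} minus {e,d,a} = {f,h,g,b}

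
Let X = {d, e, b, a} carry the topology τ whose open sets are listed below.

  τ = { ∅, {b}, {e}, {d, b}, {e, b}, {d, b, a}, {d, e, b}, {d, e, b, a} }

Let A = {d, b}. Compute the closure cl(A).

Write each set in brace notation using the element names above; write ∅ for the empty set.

X∖A={e, a}, int(X∖A)={e}, hence cl(A)={d, b, a}

{d, b, a}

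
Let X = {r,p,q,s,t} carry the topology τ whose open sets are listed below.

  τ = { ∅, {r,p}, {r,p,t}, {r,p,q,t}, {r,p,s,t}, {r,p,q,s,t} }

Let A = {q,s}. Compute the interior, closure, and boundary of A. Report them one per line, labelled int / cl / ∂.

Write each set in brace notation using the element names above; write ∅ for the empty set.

open subsets of A: ∅; so int(A) = ∅
closure: X∖int(X∖A) = X∖{r,p,t} = {q,s}
∂A = {q,s} minus ∅ = {q,s}

int(A) = ∅
cl(A)  = {q,s}
∂A     = {q,s}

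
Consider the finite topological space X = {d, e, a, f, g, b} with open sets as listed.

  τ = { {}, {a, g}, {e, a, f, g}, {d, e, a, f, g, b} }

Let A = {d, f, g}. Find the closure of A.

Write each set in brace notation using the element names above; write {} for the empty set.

complement {e, a, b}; its interior {}; cl(A) = X∖{} = {d, e, a, f, g, b}

{d, e, a, f, g, b}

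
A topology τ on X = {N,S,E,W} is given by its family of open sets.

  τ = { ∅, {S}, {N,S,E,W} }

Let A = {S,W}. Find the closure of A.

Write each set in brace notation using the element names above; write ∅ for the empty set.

{N,S,E,W}

complement {N,E}; its interior ∅; cl(A) = X∖∅ = {N,S,E,W}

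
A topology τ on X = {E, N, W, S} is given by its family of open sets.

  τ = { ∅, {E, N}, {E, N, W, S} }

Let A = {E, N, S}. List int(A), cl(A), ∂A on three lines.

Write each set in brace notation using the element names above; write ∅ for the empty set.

opens ⊆ A: ∅, {E, N}; union → int = {E, N}
complement {W}; its interior ∅; cl(A) = X∖∅ = {E, N, W, S}
boundary = {E, N, W, S} ∖ {E, N} = {W, S}

int(A) = {E, N}
cl(A)  = {E, N, W, S}
∂A     = {W, S}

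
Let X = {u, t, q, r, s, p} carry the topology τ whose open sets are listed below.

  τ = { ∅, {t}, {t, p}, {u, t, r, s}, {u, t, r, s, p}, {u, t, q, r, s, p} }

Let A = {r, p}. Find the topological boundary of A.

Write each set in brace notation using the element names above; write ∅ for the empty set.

interior: largest open inside A is ∅ (from ∅)
cl via duality: int({u, t, q, s}) = {t}, so X∖{t} = {u, q, r, s, p}
cl∖int = {u, q, r, s, p}

{u, q, r, s, p}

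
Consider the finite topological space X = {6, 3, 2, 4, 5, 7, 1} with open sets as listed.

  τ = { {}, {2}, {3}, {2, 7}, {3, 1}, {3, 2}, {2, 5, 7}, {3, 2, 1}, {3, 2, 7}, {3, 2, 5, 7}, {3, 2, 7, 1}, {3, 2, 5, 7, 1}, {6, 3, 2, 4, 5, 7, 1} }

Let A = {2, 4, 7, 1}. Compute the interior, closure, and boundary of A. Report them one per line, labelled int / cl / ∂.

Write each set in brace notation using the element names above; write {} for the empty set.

int(A) = {2, 7}
cl(A)  = {6, 2, 4, 5, 7, 1}
∂A     = {6, 4, 5, 1}

opens ⊆ A: {}, {2}, {2, 7}; union → int = {2, 7}
complement {6, 3, 5}; its interior {3}; cl(A) = X∖{3} = {6, 2, 4, 5, 7, 1}
boundary = {6, 2, 4, 5, 7, 1} ∖ {2, 7} = {6, 4, 5, 1}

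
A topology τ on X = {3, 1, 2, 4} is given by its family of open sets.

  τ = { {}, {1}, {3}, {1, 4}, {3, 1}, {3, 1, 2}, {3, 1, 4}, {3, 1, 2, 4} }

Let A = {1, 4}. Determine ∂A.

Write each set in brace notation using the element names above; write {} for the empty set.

{2}

U open, U⊆A: {}, {1}, {1, 4}. int(A) = ⋃ = {1, 4}
X∖A={3, 2}, int(X∖A)={3}, hence cl(A)={1, 2, 4}
∂A: remove int from cl → {2}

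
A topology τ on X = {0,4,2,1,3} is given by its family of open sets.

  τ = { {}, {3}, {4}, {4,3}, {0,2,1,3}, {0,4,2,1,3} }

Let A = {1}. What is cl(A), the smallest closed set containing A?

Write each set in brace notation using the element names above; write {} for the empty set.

closure: X∖int(X∖A) = X∖{4,3} = {0,2,1}

{0,2,1}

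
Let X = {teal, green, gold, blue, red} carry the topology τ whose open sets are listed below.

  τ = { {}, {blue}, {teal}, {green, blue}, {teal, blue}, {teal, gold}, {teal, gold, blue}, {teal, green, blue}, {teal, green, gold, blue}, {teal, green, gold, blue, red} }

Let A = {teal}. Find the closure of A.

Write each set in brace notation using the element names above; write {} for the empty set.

{teal, gold, red}

cl via duality: int({green, gold, blue, red}) = {green, blue}, so X∖{green, blue} = {teal, gold, red}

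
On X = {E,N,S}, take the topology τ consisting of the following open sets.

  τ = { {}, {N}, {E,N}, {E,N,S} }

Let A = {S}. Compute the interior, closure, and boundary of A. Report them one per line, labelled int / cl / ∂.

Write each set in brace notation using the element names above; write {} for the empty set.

int(A) = {}
cl(A)  = {S}
∂A     = {S}

open subsets of A: {}; so int(A) = {}
closure: X∖int(X∖A) = X∖{E,N} = {S}
∂A = {S} minus {} = {S}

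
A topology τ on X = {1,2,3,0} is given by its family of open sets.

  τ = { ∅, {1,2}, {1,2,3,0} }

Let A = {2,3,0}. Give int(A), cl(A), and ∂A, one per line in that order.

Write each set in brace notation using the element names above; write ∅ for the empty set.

int(A) = ∅
cl(A)  = {1,2,3,0}
∂A     = {1,2,3,0}

opens ⊆ A: ∅; union → int = ∅
complement {1}; its interior ∅; cl(A) = X∖∅ = {1,2,3,0}
boundary = {1,2,3,0} ∖ ∅ = {1,2,3,0}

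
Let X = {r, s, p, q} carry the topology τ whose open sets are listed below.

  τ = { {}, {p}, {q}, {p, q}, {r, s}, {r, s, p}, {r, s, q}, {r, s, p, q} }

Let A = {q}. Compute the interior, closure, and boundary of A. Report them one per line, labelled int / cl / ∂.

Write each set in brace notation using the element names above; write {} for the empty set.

U open, U⊆A: {}, {q}. int(A) = ⋃ = {q}
X∖A={r, s, p}, int(X∖A)={r, s, p}, hence cl(A)={q}
∂A: remove int from cl → {}

int(A) = {q}
cl(A)  = {q}
∂A     = {}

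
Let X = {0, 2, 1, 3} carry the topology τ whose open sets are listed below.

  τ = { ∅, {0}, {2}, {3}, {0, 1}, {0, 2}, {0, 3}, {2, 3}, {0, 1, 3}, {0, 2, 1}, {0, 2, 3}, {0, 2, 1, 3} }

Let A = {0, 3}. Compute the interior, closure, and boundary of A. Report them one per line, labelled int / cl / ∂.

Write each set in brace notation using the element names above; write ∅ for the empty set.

interior: largest open inside A is {0, 3} (from ∅, {0}, {3}, {0, 3})
cl via duality: int({2, 1}) = {2}, so X∖{2} = {0, 1, 3}
cl∖int = {1}

int(A) = {0, 3}
cl(A)  = {0, 1, 3}
∂A     = {1}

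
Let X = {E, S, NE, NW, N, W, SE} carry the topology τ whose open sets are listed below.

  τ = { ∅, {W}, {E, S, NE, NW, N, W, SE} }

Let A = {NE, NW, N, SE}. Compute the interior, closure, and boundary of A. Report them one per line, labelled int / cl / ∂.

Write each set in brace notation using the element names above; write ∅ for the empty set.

int(A) = ∅
cl(A)  = {E, S, NE, NW, N, SE}
∂A     = {E, S, NE, NW, N, SE}

open subsets of A: ∅; so int(A) = ∅
closure: X∖int(X∖A) = X∖{W} = {E, S, NE, NW, N, SE}
∂A = {E, S, NE, NW, N, SE} minus ∅ = {E, S, NE, NW, N, SE}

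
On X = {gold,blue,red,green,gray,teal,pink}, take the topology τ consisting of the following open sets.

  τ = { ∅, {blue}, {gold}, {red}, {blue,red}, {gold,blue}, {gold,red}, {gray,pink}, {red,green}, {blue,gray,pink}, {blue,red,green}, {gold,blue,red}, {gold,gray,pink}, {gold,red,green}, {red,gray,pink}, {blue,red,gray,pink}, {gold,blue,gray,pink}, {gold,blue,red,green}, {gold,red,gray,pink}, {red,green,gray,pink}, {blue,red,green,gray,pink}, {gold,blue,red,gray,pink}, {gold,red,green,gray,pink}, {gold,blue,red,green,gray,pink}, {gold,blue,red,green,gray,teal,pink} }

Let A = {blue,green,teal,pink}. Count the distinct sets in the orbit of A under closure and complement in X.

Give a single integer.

12

cl via duality: int({gold,red,gray}) = {gold,red}, so X∖{gold,red} = {blue,green,gray,teal,pink}
Write k for closure, c for complement:
  1. A     = {blue,green,teal,pink}
  2. kA    = {blue,green,gray,teal,pink}
  3. cA    = {gold,red,gray}
  4. ckA   = {gold,red}
  5. kcA   = {gold,red,green,gray,teal,pink}
  6. kckA  = {gold,red,green,teal}
  7. ckcA  = {blue}
  8. ckckA = {blue,gray,pink}
  9. kckcA = {blue,teal}
  10. kckckA = {blue,gray,teal,pink}
  11. ckckcA = {gold,red,green,gray,pink}
  12. ckckckA = {gold,red,green}
applying k or c yields no new set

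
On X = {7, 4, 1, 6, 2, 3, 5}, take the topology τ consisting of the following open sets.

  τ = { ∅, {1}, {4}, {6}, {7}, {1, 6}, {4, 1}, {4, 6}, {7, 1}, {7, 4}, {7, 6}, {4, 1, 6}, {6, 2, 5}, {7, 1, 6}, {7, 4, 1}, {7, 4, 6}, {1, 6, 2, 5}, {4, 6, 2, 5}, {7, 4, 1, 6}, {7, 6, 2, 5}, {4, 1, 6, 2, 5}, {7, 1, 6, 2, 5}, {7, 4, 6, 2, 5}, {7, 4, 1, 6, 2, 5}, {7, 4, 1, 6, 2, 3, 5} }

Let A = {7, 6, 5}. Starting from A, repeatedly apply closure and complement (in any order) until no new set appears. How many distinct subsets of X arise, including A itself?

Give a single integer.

closure: X∖int(X∖A) = X∖{4, 1} = {7, 6, 2, 3, 5}
Let k=closure and c=complement:
  1. A     = {7, 6, 5}
  2. kA    = {7, 6, 2, 3, 5}
  3. cA    = {4, 1, 2, 3}
  4. ckA   = {4, 1}
  5. kcA   = {4, 1, 2, 3, 5}
  6. kckA  = {4, 1, 3}
  7. ckcA  = {7, 6}
  8. ckckA = {7, 6, 2, 5}
— saturated at 8

8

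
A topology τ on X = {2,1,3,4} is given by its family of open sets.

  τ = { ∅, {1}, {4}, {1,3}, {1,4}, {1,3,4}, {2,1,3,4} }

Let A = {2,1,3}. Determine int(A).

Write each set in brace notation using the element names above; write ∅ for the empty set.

{1,3}

opens ⊆ A: ∅, {1}, {1,3}; union → int = {1,3}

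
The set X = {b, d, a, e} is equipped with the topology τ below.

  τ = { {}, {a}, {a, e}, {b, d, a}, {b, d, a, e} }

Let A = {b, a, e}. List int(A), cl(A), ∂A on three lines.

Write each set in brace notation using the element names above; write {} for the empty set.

interior: largest open inside A is {a, e} (from {}, {a}, {a, e})
cl via duality: int({d}) = {}, so X∖{} = {b, d, a, e}
cl∖int = {b, d}

int(A) = {a, e}
cl(A)  = {b, d, a, e}
∂A     = {b, d}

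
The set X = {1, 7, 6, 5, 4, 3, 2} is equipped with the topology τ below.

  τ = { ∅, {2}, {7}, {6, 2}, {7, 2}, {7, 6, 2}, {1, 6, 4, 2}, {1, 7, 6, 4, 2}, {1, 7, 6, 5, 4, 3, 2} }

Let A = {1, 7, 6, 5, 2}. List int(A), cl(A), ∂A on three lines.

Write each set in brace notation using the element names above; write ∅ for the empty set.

int(A) = {7, 6, 2}
cl(A)  = {1, 7, 6, 5, 4, 3, 2}
∂A     = {1, 5, 4, 3}

open subsets of A: ∅, {7}, {2}, {7, 2}, {6, 2}, {7, 6, 2}; so int(A) = {7, 6, 2}
closure: X∖int(X∖A) = X∖∅ = {1, 7, 6, 5, 4, 3, 2}
∂A = {1, 7, 6, 5, 4, 3, 2} minus {7, 6, 2} = {1, 5, 4, 3}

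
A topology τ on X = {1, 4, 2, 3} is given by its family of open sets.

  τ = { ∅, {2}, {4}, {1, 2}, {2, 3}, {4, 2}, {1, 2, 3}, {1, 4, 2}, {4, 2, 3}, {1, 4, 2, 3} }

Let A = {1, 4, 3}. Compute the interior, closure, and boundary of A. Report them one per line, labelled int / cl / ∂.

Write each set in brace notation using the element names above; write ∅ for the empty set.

int(A) = {4}
cl(A)  = {1, 4, 3}
∂A     = {1, 3}

interior: largest open inside A is {4} (from ∅, {4})
cl via duality: int({2}) = {2}, so X∖{2} = {1, 4, 3}
cl∖int = {1, 3}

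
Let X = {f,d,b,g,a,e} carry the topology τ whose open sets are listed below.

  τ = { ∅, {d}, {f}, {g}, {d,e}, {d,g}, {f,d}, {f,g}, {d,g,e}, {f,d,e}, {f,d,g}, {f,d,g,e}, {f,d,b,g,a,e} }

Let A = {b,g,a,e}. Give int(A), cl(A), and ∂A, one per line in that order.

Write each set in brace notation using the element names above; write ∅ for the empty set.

int(A) = {g}
cl(A)  = {b,g,a,e}
∂A     = {b,a,e}

interior: largest open inside A is {g} (from ∅, {g})
cl via duality: int({f,d}) = {f,d}, so X∖{f,d} = {b,g,a,e}
cl∖int = {b,a,e}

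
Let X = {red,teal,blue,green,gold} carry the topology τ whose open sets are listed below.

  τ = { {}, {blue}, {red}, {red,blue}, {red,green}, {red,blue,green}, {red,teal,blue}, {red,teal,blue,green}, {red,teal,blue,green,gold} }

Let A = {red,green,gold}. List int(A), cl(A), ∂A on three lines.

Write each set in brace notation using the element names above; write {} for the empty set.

open subsets of A: {}, {red}, {red,green}; so int(A) = {red,green}
closure: X∖int(X∖A) = X∖{blue} = {red,teal,green,gold}
∂A = {red,teal,green,gold} minus {red,green} = {teal,gold}

int(A) = {red,green}
cl(A)  = {red,teal,green,gold}
∂A     = {teal,gold}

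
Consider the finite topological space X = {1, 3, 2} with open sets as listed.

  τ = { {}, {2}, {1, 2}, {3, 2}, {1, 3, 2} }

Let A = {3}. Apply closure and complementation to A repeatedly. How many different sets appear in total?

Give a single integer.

closure: X∖int(X∖A) = X∖{1, 2} = {3}
Let k=closure and c=complement:
  1. A     = {3}
  2. cA    = {1, 2}
  3. kcA   = {1, 3, 2}
  4. ckcA  = {}
— saturated at 4

4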